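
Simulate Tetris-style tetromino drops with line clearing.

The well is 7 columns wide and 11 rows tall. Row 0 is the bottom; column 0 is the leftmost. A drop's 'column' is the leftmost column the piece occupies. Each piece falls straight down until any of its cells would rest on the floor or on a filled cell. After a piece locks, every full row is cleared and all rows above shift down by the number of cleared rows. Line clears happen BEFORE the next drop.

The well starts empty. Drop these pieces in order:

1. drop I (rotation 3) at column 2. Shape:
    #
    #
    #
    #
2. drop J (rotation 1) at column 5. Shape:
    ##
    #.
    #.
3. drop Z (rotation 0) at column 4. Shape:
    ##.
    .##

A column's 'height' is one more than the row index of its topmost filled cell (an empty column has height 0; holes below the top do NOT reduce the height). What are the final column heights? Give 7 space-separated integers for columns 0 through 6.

Answer: 0 0 4 0 5 5 4

Derivation:
Drop 1: I rot3 at col 2 lands with bottom-row=0; cleared 0 line(s) (total 0); column heights now [0 0 4 0 0 0 0], max=4
Drop 2: J rot1 at col 5 lands with bottom-row=0; cleared 0 line(s) (total 0); column heights now [0 0 4 0 0 3 3], max=4
Drop 3: Z rot0 at col 4 lands with bottom-row=3; cleared 0 line(s) (total 0); column heights now [0 0 4 0 5 5 4], max=5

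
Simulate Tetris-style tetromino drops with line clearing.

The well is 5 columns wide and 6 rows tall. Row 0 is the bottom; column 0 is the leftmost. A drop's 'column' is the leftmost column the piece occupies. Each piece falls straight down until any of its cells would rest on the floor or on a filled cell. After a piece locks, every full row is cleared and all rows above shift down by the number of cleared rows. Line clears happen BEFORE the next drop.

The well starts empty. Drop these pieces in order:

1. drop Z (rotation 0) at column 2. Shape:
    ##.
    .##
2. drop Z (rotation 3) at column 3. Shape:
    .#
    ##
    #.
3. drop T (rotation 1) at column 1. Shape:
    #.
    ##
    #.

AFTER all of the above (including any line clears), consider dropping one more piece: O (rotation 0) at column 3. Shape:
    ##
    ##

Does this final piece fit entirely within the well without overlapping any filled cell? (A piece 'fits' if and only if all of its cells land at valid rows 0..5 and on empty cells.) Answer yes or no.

Drop 1: Z rot0 at col 2 lands with bottom-row=0; cleared 0 line(s) (total 0); column heights now [0 0 2 2 1], max=2
Drop 2: Z rot3 at col 3 lands with bottom-row=2; cleared 0 line(s) (total 0); column heights now [0 0 2 4 5], max=5
Drop 3: T rot1 at col 1 lands with bottom-row=1; cleared 0 line(s) (total 0); column heights now [0 4 3 4 5], max=5
Test piece O rot0 at col 3 (width 2): heights before test = [0 4 3 4 5]; fits = False

Answer: no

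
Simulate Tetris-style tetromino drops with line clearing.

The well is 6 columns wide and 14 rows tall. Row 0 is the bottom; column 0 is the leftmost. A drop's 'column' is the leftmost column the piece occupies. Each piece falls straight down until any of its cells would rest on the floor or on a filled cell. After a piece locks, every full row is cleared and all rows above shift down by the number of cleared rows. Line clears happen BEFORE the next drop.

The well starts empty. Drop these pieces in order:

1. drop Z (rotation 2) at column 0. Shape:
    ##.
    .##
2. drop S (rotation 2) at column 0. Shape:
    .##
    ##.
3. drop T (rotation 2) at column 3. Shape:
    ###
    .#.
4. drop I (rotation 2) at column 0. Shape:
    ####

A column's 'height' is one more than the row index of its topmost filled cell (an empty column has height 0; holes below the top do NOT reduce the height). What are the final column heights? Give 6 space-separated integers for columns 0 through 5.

Answer: 5 5 5 5 2 2

Derivation:
Drop 1: Z rot2 at col 0 lands with bottom-row=0; cleared 0 line(s) (total 0); column heights now [2 2 1 0 0 0], max=2
Drop 2: S rot2 at col 0 lands with bottom-row=2; cleared 0 line(s) (total 0); column heights now [3 4 4 0 0 0], max=4
Drop 3: T rot2 at col 3 lands with bottom-row=0; cleared 0 line(s) (total 0); column heights now [3 4 4 2 2 2], max=4
Drop 4: I rot2 at col 0 lands with bottom-row=4; cleared 0 line(s) (total 0); column heights now [5 5 5 5 2 2], max=5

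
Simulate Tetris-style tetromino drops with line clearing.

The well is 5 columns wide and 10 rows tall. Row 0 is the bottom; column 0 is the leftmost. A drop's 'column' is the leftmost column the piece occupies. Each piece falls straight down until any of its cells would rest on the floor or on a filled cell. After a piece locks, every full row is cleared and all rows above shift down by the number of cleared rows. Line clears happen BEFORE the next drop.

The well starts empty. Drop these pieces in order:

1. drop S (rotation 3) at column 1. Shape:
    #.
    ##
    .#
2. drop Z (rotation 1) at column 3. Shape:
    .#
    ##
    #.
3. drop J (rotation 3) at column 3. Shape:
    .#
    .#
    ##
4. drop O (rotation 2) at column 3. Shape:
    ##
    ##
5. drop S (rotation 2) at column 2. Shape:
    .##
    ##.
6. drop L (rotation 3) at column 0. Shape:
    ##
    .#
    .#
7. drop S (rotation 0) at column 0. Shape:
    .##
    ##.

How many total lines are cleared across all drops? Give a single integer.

Answer: 0

Derivation:
Drop 1: S rot3 at col 1 lands with bottom-row=0; cleared 0 line(s) (total 0); column heights now [0 3 2 0 0], max=3
Drop 2: Z rot1 at col 3 lands with bottom-row=0; cleared 0 line(s) (total 0); column heights now [0 3 2 2 3], max=3
Drop 3: J rot3 at col 3 lands with bottom-row=3; cleared 0 line(s) (total 0); column heights now [0 3 2 4 6], max=6
Drop 4: O rot2 at col 3 lands with bottom-row=6; cleared 0 line(s) (total 0); column heights now [0 3 2 8 8], max=8
Drop 5: S rot2 at col 2 lands with bottom-row=8; cleared 0 line(s) (total 0); column heights now [0 3 9 10 10], max=10
Drop 6: L rot3 at col 0 lands with bottom-row=3; cleared 0 line(s) (total 0); column heights now [6 6 9 10 10], max=10
Drop 7: S rot0 at col 0 lands with bottom-row=8; cleared 0 line(s) (total 0); column heights now [9 10 10 10 10], max=10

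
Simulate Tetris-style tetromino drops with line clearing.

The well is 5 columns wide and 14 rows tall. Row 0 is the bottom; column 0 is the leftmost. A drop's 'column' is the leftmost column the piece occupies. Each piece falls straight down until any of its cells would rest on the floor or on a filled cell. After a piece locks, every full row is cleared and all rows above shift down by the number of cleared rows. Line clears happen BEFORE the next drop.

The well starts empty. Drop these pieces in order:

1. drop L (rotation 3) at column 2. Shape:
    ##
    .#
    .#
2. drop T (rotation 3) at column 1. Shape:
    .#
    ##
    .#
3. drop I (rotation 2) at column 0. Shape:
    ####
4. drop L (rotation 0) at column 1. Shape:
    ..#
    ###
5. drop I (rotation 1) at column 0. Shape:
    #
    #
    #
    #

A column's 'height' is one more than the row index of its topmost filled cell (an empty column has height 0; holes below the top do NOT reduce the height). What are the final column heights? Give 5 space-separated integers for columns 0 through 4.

Drop 1: L rot3 at col 2 lands with bottom-row=0; cleared 0 line(s) (total 0); column heights now [0 0 3 3 0], max=3
Drop 2: T rot3 at col 1 lands with bottom-row=3; cleared 0 line(s) (total 0); column heights now [0 5 6 3 0], max=6
Drop 3: I rot2 at col 0 lands with bottom-row=6; cleared 0 line(s) (total 0); column heights now [7 7 7 7 0], max=7
Drop 4: L rot0 at col 1 lands with bottom-row=7; cleared 0 line(s) (total 0); column heights now [7 8 8 9 0], max=9
Drop 5: I rot1 at col 0 lands with bottom-row=7; cleared 0 line(s) (total 0); column heights now [11 8 8 9 0], max=11

Answer: 11 8 8 9 0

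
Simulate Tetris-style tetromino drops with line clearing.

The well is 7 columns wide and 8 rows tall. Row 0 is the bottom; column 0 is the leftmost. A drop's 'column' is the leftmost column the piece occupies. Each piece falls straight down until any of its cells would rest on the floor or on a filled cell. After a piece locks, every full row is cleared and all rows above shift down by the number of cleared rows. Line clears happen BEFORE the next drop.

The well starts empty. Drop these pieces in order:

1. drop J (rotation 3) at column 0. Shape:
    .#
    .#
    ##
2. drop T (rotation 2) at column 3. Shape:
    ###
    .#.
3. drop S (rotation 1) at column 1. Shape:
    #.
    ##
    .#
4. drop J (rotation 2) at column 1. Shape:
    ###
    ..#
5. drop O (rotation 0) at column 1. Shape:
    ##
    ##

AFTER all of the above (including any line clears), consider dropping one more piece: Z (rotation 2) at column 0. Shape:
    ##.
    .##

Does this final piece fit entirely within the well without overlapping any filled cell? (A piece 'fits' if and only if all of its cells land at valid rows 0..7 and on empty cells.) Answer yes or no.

Drop 1: J rot3 at col 0 lands with bottom-row=0; cleared 0 line(s) (total 0); column heights now [1 3 0 0 0 0 0], max=3
Drop 2: T rot2 at col 3 lands with bottom-row=0; cleared 0 line(s) (total 0); column heights now [1 3 0 2 2 2 0], max=3
Drop 3: S rot1 at col 1 lands with bottom-row=2; cleared 0 line(s) (total 0); column heights now [1 5 4 2 2 2 0], max=5
Drop 4: J rot2 at col 1 lands with bottom-row=4; cleared 0 line(s) (total 0); column heights now [1 6 6 6 2 2 0], max=6
Drop 5: O rot0 at col 1 lands with bottom-row=6; cleared 0 line(s) (total 0); column heights now [1 8 8 6 2 2 0], max=8
Test piece Z rot2 at col 0 (width 3): heights before test = [1 8 8 6 2 2 0]; fits = False

Answer: no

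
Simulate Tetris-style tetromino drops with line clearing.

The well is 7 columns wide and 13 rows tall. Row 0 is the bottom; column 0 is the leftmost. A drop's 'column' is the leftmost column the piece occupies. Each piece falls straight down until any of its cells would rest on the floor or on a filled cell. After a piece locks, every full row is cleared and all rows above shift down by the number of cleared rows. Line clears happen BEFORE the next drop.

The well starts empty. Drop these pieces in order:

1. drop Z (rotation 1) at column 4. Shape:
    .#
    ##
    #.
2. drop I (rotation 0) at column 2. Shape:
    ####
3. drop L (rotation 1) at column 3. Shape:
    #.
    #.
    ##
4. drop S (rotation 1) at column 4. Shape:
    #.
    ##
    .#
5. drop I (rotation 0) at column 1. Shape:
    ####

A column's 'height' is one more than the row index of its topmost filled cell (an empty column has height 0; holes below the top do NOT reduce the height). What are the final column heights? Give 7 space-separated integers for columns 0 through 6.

Drop 1: Z rot1 at col 4 lands with bottom-row=0; cleared 0 line(s) (total 0); column heights now [0 0 0 0 2 3 0], max=3
Drop 2: I rot0 at col 2 lands with bottom-row=3; cleared 0 line(s) (total 0); column heights now [0 0 4 4 4 4 0], max=4
Drop 3: L rot1 at col 3 lands with bottom-row=4; cleared 0 line(s) (total 0); column heights now [0 0 4 7 5 4 0], max=7
Drop 4: S rot1 at col 4 lands with bottom-row=4; cleared 0 line(s) (total 0); column heights now [0 0 4 7 7 6 0], max=7
Drop 5: I rot0 at col 1 lands with bottom-row=7; cleared 0 line(s) (total 0); column heights now [0 8 8 8 8 6 0], max=8

Answer: 0 8 8 8 8 6 0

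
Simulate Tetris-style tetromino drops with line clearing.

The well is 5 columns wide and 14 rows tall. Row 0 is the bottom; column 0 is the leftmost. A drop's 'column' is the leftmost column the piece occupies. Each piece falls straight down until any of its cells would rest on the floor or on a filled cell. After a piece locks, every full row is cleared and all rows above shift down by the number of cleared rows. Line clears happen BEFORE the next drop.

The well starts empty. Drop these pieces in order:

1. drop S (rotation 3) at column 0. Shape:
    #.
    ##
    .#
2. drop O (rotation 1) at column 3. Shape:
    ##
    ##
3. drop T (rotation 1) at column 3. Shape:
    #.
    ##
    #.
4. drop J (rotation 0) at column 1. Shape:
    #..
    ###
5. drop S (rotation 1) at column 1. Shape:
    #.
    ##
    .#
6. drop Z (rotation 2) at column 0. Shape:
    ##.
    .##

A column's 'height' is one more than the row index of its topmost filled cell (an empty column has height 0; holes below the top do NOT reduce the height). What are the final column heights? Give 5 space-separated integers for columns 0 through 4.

Answer: 11 11 10 6 4

Derivation:
Drop 1: S rot3 at col 0 lands with bottom-row=0; cleared 0 line(s) (total 0); column heights now [3 2 0 0 0], max=3
Drop 2: O rot1 at col 3 lands with bottom-row=0; cleared 0 line(s) (total 0); column heights now [3 2 0 2 2], max=3
Drop 3: T rot1 at col 3 lands with bottom-row=2; cleared 0 line(s) (total 0); column heights now [3 2 0 5 4], max=5
Drop 4: J rot0 at col 1 lands with bottom-row=5; cleared 0 line(s) (total 0); column heights now [3 7 6 6 4], max=7
Drop 5: S rot1 at col 1 lands with bottom-row=6; cleared 0 line(s) (total 0); column heights now [3 9 8 6 4], max=9
Drop 6: Z rot2 at col 0 lands with bottom-row=9; cleared 0 line(s) (total 0); column heights now [11 11 10 6 4], max=11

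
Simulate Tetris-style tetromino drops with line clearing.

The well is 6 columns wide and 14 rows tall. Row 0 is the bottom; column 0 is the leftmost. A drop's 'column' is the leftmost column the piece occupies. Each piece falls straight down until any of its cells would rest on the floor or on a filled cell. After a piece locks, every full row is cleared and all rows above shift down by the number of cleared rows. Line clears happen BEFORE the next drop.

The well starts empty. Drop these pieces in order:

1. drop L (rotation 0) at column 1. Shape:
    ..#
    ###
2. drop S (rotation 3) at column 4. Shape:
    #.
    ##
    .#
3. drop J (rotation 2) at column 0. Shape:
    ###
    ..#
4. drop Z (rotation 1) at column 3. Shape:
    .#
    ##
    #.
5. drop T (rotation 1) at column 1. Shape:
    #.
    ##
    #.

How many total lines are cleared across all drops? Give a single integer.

Drop 1: L rot0 at col 1 lands with bottom-row=0; cleared 0 line(s) (total 0); column heights now [0 1 1 2 0 0], max=2
Drop 2: S rot3 at col 4 lands with bottom-row=0; cleared 0 line(s) (total 0); column heights now [0 1 1 2 3 2], max=3
Drop 3: J rot2 at col 0 lands with bottom-row=1; cleared 0 line(s) (total 0); column heights now [3 3 3 2 3 2], max=3
Drop 4: Z rot1 at col 3 lands with bottom-row=2; cleared 0 line(s) (total 0); column heights now [3 3 3 4 5 2], max=5
Drop 5: T rot1 at col 1 lands with bottom-row=3; cleared 0 line(s) (total 0); column heights now [3 6 5 4 5 2], max=6

Answer: 0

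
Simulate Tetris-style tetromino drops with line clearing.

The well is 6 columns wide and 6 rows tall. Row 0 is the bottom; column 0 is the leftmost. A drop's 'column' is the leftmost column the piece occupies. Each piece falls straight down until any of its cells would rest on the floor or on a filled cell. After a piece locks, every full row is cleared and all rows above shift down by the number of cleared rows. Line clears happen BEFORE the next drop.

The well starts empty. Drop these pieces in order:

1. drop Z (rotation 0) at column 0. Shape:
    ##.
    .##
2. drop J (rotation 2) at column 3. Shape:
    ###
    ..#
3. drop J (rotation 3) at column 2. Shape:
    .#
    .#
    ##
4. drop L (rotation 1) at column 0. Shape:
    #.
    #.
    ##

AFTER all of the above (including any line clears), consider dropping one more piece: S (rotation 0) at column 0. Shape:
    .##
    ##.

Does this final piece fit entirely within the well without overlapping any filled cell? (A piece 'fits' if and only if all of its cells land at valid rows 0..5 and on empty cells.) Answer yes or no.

Answer: no

Derivation:
Drop 1: Z rot0 at col 0 lands with bottom-row=0; cleared 0 line(s) (total 0); column heights now [2 2 1 0 0 0], max=2
Drop 2: J rot2 at col 3 lands with bottom-row=0; cleared 0 line(s) (total 0); column heights now [2 2 1 2 2 2], max=2
Drop 3: J rot3 at col 2 lands with bottom-row=2; cleared 0 line(s) (total 0); column heights now [2 2 3 5 2 2], max=5
Drop 4: L rot1 at col 0 lands with bottom-row=2; cleared 0 line(s) (total 0); column heights now [5 3 3 5 2 2], max=5
Test piece S rot0 at col 0 (width 3): heights before test = [5 3 3 5 2 2]; fits = False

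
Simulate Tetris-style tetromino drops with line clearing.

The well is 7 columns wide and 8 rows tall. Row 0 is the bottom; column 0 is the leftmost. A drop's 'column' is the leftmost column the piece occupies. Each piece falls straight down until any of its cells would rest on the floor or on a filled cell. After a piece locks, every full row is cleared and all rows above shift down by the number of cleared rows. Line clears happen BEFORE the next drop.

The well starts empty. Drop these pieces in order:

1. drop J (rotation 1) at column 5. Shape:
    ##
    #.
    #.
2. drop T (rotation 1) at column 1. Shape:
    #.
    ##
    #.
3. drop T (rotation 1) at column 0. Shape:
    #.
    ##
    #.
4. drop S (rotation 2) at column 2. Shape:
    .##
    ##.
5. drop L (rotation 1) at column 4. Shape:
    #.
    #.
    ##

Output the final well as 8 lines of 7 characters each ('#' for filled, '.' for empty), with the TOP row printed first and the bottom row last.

Answer: .......
....#..
....#..
#...##.
##.##..
####.##
.##..#.
.#...#.

Derivation:
Drop 1: J rot1 at col 5 lands with bottom-row=0; cleared 0 line(s) (total 0); column heights now [0 0 0 0 0 3 3], max=3
Drop 2: T rot1 at col 1 lands with bottom-row=0; cleared 0 line(s) (total 0); column heights now [0 3 2 0 0 3 3], max=3
Drop 3: T rot1 at col 0 lands with bottom-row=2; cleared 0 line(s) (total 0); column heights now [5 4 2 0 0 3 3], max=5
Drop 4: S rot2 at col 2 lands with bottom-row=2; cleared 0 line(s) (total 0); column heights now [5 4 3 4 4 3 3], max=5
Drop 5: L rot1 at col 4 lands with bottom-row=4; cleared 0 line(s) (total 0); column heights now [5 4 3 4 7 5 3], max=7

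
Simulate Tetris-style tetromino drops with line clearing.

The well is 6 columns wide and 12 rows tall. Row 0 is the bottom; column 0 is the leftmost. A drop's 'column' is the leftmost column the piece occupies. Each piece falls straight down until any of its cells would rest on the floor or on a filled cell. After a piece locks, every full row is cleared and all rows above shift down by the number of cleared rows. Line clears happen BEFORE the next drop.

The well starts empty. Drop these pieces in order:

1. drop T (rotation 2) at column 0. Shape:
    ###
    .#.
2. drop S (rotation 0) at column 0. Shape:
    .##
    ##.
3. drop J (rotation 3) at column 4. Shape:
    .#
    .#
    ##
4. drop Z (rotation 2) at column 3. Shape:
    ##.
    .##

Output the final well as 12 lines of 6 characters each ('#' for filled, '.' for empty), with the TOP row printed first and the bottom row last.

Drop 1: T rot2 at col 0 lands with bottom-row=0; cleared 0 line(s) (total 0); column heights now [2 2 2 0 0 0], max=2
Drop 2: S rot0 at col 0 lands with bottom-row=2; cleared 0 line(s) (total 0); column heights now [3 4 4 0 0 0], max=4
Drop 3: J rot3 at col 4 lands with bottom-row=0; cleared 0 line(s) (total 0); column heights now [3 4 4 0 1 3], max=4
Drop 4: Z rot2 at col 3 lands with bottom-row=3; cleared 0 line(s) (total 0); column heights now [3 4 4 5 5 4], max=5

Answer: ......
......
......
......
......
......
......
...##.
.##.##
##...#
###..#
.#..##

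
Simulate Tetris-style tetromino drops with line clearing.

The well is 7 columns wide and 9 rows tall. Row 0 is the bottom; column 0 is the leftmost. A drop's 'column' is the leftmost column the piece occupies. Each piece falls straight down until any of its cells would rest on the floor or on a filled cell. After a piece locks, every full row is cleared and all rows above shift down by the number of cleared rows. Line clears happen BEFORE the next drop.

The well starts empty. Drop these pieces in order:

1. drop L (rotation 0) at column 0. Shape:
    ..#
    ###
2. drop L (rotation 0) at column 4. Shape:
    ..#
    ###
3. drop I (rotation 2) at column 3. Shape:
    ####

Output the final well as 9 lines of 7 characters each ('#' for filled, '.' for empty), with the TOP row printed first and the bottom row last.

Drop 1: L rot0 at col 0 lands with bottom-row=0; cleared 0 line(s) (total 0); column heights now [1 1 2 0 0 0 0], max=2
Drop 2: L rot0 at col 4 lands with bottom-row=0; cleared 0 line(s) (total 0); column heights now [1 1 2 0 1 1 2], max=2
Drop 3: I rot2 at col 3 lands with bottom-row=2; cleared 0 line(s) (total 0); column heights now [1 1 2 3 3 3 3], max=3

Answer: .......
.......
.......
.......
.......
.......
...####
..#...#
###.###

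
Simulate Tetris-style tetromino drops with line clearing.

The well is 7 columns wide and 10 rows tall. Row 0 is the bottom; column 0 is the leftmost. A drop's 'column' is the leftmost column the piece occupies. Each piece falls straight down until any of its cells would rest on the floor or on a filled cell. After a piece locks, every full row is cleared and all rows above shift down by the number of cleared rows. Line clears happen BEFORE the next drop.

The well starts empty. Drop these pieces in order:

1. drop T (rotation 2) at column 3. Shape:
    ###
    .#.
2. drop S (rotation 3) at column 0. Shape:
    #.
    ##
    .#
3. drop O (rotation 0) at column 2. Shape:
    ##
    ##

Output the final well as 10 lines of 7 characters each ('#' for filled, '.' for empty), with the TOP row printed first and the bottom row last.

Answer: .......
.......
.......
.......
.......
.......
..##...
#.##...
##.###.
.#..#..

Derivation:
Drop 1: T rot2 at col 3 lands with bottom-row=0; cleared 0 line(s) (total 0); column heights now [0 0 0 2 2 2 0], max=2
Drop 2: S rot3 at col 0 lands with bottom-row=0; cleared 0 line(s) (total 0); column heights now [3 2 0 2 2 2 0], max=3
Drop 3: O rot0 at col 2 lands with bottom-row=2; cleared 0 line(s) (total 0); column heights now [3 2 4 4 2 2 0], max=4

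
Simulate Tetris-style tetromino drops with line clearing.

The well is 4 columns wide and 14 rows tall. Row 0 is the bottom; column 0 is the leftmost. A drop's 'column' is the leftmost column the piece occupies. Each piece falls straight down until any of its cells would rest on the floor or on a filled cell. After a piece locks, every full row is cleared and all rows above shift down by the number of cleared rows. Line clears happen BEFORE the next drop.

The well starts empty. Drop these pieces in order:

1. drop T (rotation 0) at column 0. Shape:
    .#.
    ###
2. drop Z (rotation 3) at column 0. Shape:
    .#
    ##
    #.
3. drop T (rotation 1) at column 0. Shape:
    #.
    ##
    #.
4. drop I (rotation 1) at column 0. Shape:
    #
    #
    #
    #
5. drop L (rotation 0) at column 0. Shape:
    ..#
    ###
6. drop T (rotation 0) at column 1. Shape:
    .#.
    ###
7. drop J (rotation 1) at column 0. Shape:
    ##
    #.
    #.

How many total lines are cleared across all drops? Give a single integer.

Answer: 1

Derivation:
Drop 1: T rot0 at col 0 lands with bottom-row=0; cleared 0 line(s) (total 0); column heights now [1 2 1 0], max=2
Drop 2: Z rot3 at col 0 lands with bottom-row=1; cleared 0 line(s) (total 0); column heights now [3 4 1 0], max=4
Drop 3: T rot1 at col 0 lands with bottom-row=3; cleared 0 line(s) (total 0); column heights now [6 5 1 0], max=6
Drop 4: I rot1 at col 0 lands with bottom-row=6; cleared 0 line(s) (total 0); column heights now [10 5 1 0], max=10
Drop 5: L rot0 at col 0 lands with bottom-row=10; cleared 0 line(s) (total 0); column heights now [11 11 12 0], max=12
Drop 6: T rot0 at col 1 lands with bottom-row=12; cleared 0 line(s) (total 0); column heights now [11 13 14 13], max=14
Drop 7: J rot1 at col 0 lands with bottom-row=11; cleared 1 line(s) (total 1); column heights now [13 13 13 0], max=13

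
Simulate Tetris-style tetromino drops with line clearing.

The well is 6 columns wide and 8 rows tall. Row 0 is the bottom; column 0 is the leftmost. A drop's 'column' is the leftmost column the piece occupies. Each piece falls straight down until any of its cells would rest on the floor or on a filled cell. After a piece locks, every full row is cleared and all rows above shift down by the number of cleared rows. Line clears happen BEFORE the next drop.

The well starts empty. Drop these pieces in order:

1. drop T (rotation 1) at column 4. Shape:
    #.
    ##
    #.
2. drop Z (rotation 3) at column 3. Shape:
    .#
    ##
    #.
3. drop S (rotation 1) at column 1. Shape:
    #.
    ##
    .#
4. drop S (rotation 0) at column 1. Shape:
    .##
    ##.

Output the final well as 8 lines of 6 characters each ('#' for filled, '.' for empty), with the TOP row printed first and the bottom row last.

Drop 1: T rot1 at col 4 lands with bottom-row=0; cleared 0 line(s) (total 0); column heights now [0 0 0 0 3 2], max=3
Drop 2: Z rot3 at col 3 lands with bottom-row=2; cleared 0 line(s) (total 0); column heights now [0 0 0 4 5 2], max=5
Drop 3: S rot1 at col 1 lands with bottom-row=0; cleared 0 line(s) (total 0); column heights now [0 3 2 4 5 2], max=5
Drop 4: S rot0 at col 1 lands with bottom-row=3; cleared 0 line(s) (total 0); column heights now [0 4 5 5 5 2], max=5

Answer: ......
......
......
..###.
.####.
.#.##.
.##.##
..#.#.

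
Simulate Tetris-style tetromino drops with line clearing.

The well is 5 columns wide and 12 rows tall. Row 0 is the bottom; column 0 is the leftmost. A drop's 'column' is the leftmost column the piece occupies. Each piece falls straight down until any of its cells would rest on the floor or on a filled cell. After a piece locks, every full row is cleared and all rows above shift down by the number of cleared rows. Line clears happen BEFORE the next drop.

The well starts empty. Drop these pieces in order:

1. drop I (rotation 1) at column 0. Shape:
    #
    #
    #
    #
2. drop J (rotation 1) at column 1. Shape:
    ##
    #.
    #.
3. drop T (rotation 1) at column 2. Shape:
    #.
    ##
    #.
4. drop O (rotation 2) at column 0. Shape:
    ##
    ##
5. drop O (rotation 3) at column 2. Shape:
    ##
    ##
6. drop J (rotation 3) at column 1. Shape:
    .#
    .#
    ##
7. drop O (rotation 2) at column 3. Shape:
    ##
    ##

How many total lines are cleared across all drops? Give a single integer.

Answer: 0

Derivation:
Drop 1: I rot1 at col 0 lands with bottom-row=0; cleared 0 line(s) (total 0); column heights now [4 0 0 0 0], max=4
Drop 2: J rot1 at col 1 lands with bottom-row=0; cleared 0 line(s) (total 0); column heights now [4 3 3 0 0], max=4
Drop 3: T rot1 at col 2 lands with bottom-row=3; cleared 0 line(s) (total 0); column heights now [4 3 6 5 0], max=6
Drop 4: O rot2 at col 0 lands with bottom-row=4; cleared 0 line(s) (total 0); column heights now [6 6 6 5 0], max=6
Drop 5: O rot3 at col 2 lands with bottom-row=6; cleared 0 line(s) (total 0); column heights now [6 6 8 8 0], max=8
Drop 6: J rot3 at col 1 lands with bottom-row=8; cleared 0 line(s) (total 0); column heights now [6 9 11 8 0], max=11
Drop 7: O rot2 at col 3 lands with bottom-row=8; cleared 0 line(s) (total 0); column heights now [6 9 11 10 10], max=11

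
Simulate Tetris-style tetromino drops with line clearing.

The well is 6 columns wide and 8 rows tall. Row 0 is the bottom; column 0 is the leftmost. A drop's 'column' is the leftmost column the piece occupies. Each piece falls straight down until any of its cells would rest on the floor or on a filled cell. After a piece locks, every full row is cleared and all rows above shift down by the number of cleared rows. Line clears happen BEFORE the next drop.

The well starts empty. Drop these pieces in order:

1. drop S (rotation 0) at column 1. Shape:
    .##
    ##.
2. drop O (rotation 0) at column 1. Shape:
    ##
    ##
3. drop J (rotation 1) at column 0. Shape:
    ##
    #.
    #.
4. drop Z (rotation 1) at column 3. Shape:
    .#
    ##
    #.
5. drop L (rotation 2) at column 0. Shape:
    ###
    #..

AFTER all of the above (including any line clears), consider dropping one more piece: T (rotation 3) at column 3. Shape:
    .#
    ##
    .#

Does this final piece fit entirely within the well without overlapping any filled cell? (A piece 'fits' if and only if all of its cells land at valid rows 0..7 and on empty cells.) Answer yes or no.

Answer: yes

Derivation:
Drop 1: S rot0 at col 1 lands with bottom-row=0; cleared 0 line(s) (total 0); column heights now [0 1 2 2 0 0], max=2
Drop 2: O rot0 at col 1 lands with bottom-row=2; cleared 0 line(s) (total 0); column heights now [0 4 4 2 0 0], max=4
Drop 3: J rot1 at col 0 lands with bottom-row=2; cleared 0 line(s) (total 0); column heights now [5 5 4 2 0 0], max=5
Drop 4: Z rot1 at col 3 lands with bottom-row=2; cleared 0 line(s) (total 0); column heights now [5 5 4 4 5 0], max=5
Drop 5: L rot2 at col 0 lands with bottom-row=5; cleared 0 line(s) (total 0); column heights now [7 7 7 4 5 0], max=7
Test piece T rot3 at col 3 (width 2): heights before test = [7 7 7 4 5 0]; fits = True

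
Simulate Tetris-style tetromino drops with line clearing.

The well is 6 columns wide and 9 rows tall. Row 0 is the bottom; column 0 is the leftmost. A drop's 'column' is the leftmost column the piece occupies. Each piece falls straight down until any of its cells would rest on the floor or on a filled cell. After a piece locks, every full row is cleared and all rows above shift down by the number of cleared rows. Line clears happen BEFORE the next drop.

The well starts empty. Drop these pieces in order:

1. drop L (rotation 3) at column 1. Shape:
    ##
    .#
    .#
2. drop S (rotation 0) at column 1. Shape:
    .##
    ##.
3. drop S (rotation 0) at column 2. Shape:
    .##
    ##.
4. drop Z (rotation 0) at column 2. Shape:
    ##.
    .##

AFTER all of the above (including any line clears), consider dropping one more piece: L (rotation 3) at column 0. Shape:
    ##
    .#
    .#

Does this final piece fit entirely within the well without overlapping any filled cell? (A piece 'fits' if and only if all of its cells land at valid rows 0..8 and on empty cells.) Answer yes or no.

Answer: yes

Derivation:
Drop 1: L rot3 at col 1 lands with bottom-row=0; cleared 0 line(s) (total 0); column heights now [0 3 3 0 0 0], max=3
Drop 2: S rot0 at col 1 lands with bottom-row=3; cleared 0 line(s) (total 0); column heights now [0 4 5 5 0 0], max=5
Drop 3: S rot0 at col 2 lands with bottom-row=5; cleared 0 line(s) (total 0); column heights now [0 4 6 7 7 0], max=7
Drop 4: Z rot0 at col 2 lands with bottom-row=7; cleared 0 line(s) (total 0); column heights now [0 4 9 9 8 0], max=9
Test piece L rot3 at col 0 (width 2): heights before test = [0 4 9 9 8 0]; fits = True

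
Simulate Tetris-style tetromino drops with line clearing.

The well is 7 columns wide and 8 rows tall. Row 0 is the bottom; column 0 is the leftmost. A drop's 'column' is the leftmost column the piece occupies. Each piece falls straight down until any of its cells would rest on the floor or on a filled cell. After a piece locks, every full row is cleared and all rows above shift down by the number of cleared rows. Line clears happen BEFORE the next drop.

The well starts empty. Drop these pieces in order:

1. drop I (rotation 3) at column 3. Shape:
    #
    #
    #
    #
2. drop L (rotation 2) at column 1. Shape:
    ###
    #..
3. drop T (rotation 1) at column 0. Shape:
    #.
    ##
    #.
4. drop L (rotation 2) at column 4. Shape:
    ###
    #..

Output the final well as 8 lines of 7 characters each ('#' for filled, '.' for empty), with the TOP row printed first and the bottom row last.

Answer: .......
#......
##.....
####...
.#.#...
...#...
...####
...##..

Derivation:
Drop 1: I rot3 at col 3 lands with bottom-row=0; cleared 0 line(s) (total 0); column heights now [0 0 0 4 0 0 0], max=4
Drop 2: L rot2 at col 1 lands with bottom-row=3; cleared 0 line(s) (total 0); column heights now [0 5 5 5 0 0 0], max=5
Drop 3: T rot1 at col 0 lands with bottom-row=4; cleared 0 line(s) (total 0); column heights now [7 6 5 5 0 0 0], max=7
Drop 4: L rot2 at col 4 lands with bottom-row=0; cleared 0 line(s) (total 0); column heights now [7 6 5 5 2 2 2], max=7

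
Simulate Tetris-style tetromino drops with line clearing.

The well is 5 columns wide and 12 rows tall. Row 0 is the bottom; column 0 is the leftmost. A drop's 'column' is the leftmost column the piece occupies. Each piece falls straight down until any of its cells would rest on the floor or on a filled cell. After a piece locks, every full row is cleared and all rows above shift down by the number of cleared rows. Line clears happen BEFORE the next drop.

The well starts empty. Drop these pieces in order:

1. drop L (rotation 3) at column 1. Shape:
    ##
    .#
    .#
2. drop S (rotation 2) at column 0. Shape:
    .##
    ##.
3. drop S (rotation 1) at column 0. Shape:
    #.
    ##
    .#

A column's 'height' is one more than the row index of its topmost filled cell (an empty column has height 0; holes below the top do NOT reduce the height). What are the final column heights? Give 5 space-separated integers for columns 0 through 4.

Answer: 8 7 5 0 0

Derivation:
Drop 1: L rot3 at col 1 lands with bottom-row=0; cleared 0 line(s) (total 0); column heights now [0 3 3 0 0], max=3
Drop 2: S rot2 at col 0 lands with bottom-row=3; cleared 0 line(s) (total 0); column heights now [4 5 5 0 0], max=5
Drop 3: S rot1 at col 0 lands with bottom-row=5; cleared 0 line(s) (total 0); column heights now [8 7 5 0 0], max=8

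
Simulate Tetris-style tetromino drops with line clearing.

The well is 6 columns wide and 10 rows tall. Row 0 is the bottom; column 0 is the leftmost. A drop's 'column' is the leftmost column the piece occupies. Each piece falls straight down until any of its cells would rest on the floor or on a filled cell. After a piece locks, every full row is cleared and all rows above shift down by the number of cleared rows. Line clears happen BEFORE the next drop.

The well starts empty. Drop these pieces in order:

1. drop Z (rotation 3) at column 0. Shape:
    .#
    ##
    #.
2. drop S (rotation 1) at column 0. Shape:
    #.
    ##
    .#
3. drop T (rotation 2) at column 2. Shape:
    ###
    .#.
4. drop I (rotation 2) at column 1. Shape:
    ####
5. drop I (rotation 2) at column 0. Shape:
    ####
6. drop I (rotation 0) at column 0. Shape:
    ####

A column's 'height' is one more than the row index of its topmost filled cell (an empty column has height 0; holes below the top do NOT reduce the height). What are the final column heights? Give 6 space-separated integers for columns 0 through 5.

Drop 1: Z rot3 at col 0 lands with bottom-row=0; cleared 0 line(s) (total 0); column heights now [2 3 0 0 0 0], max=3
Drop 2: S rot1 at col 0 lands with bottom-row=3; cleared 0 line(s) (total 0); column heights now [6 5 0 0 0 0], max=6
Drop 3: T rot2 at col 2 lands with bottom-row=0; cleared 0 line(s) (total 0); column heights now [6 5 2 2 2 0], max=6
Drop 4: I rot2 at col 1 lands with bottom-row=5; cleared 0 line(s) (total 0); column heights now [6 6 6 6 6 0], max=6
Drop 5: I rot2 at col 0 lands with bottom-row=6; cleared 0 line(s) (total 0); column heights now [7 7 7 7 6 0], max=7
Drop 6: I rot0 at col 0 lands with bottom-row=7; cleared 0 line(s) (total 0); column heights now [8 8 8 8 6 0], max=8

Answer: 8 8 8 8 6 0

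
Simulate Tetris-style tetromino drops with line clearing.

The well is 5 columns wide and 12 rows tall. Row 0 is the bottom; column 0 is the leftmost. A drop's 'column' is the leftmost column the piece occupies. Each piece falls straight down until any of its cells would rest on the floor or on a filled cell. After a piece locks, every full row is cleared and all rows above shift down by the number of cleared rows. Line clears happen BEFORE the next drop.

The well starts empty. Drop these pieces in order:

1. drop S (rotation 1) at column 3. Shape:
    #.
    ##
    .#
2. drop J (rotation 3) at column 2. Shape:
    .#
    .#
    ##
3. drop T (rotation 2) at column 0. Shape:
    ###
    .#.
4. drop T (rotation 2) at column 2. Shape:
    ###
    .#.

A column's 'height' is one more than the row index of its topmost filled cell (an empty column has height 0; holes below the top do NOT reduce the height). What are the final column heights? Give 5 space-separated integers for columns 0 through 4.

Drop 1: S rot1 at col 3 lands with bottom-row=0; cleared 0 line(s) (total 0); column heights now [0 0 0 3 2], max=3
Drop 2: J rot3 at col 2 lands with bottom-row=3; cleared 0 line(s) (total 0); column heights now [0 0 4 6 2], max=6
Drop 3: T rot2 at col 0 lands with bottom-row=3; cleared 0 line(s) (total 0); column heights now [5 5 5 6 2], max=6
Drop 4: T rot2 at col 2 lands with bottom-row=6; cleared 0 line(s) (total 0); column heights now [5 5 8 8 8], max=8

Answer: 5 5 8 8 8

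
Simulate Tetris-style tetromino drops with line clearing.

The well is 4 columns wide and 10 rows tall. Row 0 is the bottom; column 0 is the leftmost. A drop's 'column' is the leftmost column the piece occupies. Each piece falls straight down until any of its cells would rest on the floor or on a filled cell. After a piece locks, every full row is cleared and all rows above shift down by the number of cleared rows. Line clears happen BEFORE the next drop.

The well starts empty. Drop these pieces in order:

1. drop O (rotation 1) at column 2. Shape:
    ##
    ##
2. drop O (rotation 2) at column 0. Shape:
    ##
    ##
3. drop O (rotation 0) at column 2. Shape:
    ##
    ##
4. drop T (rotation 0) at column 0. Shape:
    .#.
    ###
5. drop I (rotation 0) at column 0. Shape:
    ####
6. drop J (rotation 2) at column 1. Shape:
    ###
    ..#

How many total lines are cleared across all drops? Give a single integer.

Answer: 3

Derivation:
Drop 1: O rot1 at col 2 lands with bottom-row=0; cleared 0 line(s) (total 0); column heights now [0 0 2 2], max=2
Drop 2: O rot2 at col 0 lands with bottom-row=0; cleared 2 line(s) (total 2); column heights now [0 0 0 0], max=0
Drop 3: O rot0 at col 2 lands with bottom-row=0; cleared 0 line(s) (total 2); column heights now [0 0 2 2], max=2
Drop 4: T rot0 at col 0 lands with bottom-row=2; cleared 0 line(s) (total 2); column heights now [3 4 3 2], max=4
Drop 5: I rot0 at col 0 lands with bottom-row=4; cleared 1 line(s) (total 3); column heights now [3 4 3 2], max=4
Drop 6: J rot2 at col 1 lands with bottom-row=3; cleared 0 line(s) (total 3); column heights now [3 5 5 5], max=5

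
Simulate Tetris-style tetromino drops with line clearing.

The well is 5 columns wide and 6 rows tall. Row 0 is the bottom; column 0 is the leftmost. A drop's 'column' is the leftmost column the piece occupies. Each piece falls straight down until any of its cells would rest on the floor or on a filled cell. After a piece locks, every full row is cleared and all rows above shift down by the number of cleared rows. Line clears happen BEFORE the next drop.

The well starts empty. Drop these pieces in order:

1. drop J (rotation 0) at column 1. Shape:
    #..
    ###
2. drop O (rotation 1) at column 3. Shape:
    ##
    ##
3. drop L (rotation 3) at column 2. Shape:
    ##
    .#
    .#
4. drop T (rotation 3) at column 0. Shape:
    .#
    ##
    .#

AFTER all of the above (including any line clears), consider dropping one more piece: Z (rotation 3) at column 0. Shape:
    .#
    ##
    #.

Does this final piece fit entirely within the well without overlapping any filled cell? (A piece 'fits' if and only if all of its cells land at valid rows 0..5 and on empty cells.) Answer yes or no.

Drop 1: J rot0 at col 1 lands with bottom-row=0; cleared 0 line(s) (total 0); column heights now [0 2 1 1 0], max=2
Drop 2: O rot1 at col 3 lands with bottom-row=1; cleared 0 line(s) (total 0); column heights now [0 2 1 3 3], max=3
Drop 3: L rot3 at col 2 lands with bottom-row=3; cleared 0 line(s) (total 0); column heights now [0 2 6 6 3], max=6
Drop 4: T rot3 at col 0 lands with bottom-row=2; cleared 0 line(s) (total 0); column heights now [4 5 6 6 3], max=6
Test piece Z rot3 at col 0 (width 2): heights before test = [4 5 6 6 3]; fits = False

Answer: no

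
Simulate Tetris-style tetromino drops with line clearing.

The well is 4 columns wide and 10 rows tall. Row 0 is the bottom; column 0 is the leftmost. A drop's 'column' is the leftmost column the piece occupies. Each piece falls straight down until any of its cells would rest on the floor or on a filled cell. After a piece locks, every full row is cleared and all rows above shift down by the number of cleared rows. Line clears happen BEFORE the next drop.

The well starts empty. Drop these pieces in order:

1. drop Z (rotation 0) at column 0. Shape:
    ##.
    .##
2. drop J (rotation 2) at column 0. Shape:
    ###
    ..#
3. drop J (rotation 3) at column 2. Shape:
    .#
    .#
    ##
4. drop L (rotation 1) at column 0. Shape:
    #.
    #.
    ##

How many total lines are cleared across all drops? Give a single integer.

Drop 1: Z rot0 at col 0 lands with bottom-row=0; cleared 0 line(s) (total 0); column heights now [2 2 1 0], max=2
Drop 2: J rot2 at col 0 lands with bottom-row=1; cleared 0 line(s) (total 0); column heights now [3 3 3 0], max=3
Drop 3: J rot3 at col 2 lands with bottom-row=3; cleared 0 line(s) (total 0); column heights now [3 3 4 6], max=6
Drop 4: L rot1 at col 0 lands with bottom-row=3; cleared 1 line(s) (total 1); column heights now [5 3 3 5], max=5

Answer: 1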